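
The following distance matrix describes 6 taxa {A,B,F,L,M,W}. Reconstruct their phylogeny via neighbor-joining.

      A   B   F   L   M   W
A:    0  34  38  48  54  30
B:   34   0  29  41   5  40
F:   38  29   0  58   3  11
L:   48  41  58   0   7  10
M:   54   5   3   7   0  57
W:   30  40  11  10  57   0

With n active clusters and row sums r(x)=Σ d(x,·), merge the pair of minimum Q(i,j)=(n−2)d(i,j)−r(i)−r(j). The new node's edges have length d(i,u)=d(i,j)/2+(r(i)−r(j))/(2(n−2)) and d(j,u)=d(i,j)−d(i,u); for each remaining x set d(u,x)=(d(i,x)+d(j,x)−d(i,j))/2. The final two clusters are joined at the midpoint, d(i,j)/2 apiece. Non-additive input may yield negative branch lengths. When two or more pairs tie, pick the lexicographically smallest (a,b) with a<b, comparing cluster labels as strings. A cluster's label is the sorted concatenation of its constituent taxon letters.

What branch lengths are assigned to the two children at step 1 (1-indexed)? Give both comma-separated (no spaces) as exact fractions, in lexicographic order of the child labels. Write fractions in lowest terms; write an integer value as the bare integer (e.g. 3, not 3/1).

iteration 1: select L,W (d=10, Q=-272); attach at lengths (7, 3); label the merged cluster LW
  updated: d(A,LW)=34, d(B,LW)=71/2, d(F,LW)=59/2, d(LW,M)=27
iteration 2: select A,LW (d=34, Q=-184); attach at lengths (68/3, 34/3); label the merged cluster ALW
  updated: d(ALW,B)=71/4, d(ALW,F)=67/4, d(ALW,M)=47/2
iteration 3: select ALW,B (d=71/4, Q=-297/4); attach at lengths (167/16, 117/16); label the merged cluster ABLW
  updated: d(ABLW,F)=14, d(ABLW,M)=43/8
iteration 4: select ABLW,F (d=14, Q=-179/8); attach at lengths (131/16, 93/16); label the merged cluster ABFLW
  updated: d(ABFLW,M)=-45/16
iteration 5: select ABFLW,M (d=-45/16); attach at lengths (-45/32, -45/32); label the merged cluster ABFLMW
final tree: ((((A:68/3,(L:7,W:3):34/3):167/16,B:117/16):131/16,F:93/16):-45/32,M:-45/32)
total length: 1167/16

7,3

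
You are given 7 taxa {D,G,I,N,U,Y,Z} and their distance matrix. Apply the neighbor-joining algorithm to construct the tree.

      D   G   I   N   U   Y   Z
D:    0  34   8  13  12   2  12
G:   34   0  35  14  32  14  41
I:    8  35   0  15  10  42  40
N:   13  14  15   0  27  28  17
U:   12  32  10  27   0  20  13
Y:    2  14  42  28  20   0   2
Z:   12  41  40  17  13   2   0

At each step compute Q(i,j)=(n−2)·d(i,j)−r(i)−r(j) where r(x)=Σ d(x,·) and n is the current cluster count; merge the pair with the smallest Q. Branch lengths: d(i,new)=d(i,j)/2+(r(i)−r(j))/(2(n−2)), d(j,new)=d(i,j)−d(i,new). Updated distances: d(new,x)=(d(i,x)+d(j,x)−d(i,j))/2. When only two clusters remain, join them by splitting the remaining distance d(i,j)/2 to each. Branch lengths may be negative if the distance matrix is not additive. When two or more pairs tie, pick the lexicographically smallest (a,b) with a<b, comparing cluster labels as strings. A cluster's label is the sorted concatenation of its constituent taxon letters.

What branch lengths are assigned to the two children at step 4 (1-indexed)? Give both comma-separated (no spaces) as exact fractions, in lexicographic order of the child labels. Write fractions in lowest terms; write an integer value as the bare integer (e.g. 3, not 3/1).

-25/16,121/16

step 1: merge (Y,Z) at d=2, Q=-223; branch lengths Y→-7/10, Z→27/10; new cluster YZ
  updated: d(D,YZ)=6, d(G,YZ)=53/2, d(I,YZ)=40, d(N,YZ)=43/2, d(U,YZ)=31/2
step 2: merge (G,N) at d=14, Q=-176; branch lengths G→107/8, N→5/8; new cluster GN
  updated: d(D,GN)=33/2, d(GN,I)=18, d(GN,U)=45/2, d(GN,YZ)=17
step 3: merge (I,U) at d=10, Q=-106; branch lengths I→23/3, U→7/3; new cluster IU
  updated: d(D,IU)=5, d(GN,IU)=61/4, d(IU,YZ)=91/4
step 4: merge (D,YZ) at d=6, Q=-245/4; branch lengths D→-25/16, YZ→121/16; new cluster DYZ
  updated: d(DYZ,GN)=55/4, d(DYZ,IU)=87/8
step 5: merge (DYZ,GN) at d=55/4, Q=-319/8; branch lengths DYZ→75/16, GN→145/16; new cluster DGNYZ
  updated: d(DGNYZ,IU)=99/16
step 6: merge (DGNYZ,IU) at d=99/16; branch lengths DGNYZ→99/32, IU→99/32; new cluster DGINUYZ
final tree: (((D:-25/16,(Y:-7/10,Z:27/10):121/16):75/16,(G:107/8,N:5/8):145/16):99/32,(I:23/3,U:7/3):99/32)
total length: 831/16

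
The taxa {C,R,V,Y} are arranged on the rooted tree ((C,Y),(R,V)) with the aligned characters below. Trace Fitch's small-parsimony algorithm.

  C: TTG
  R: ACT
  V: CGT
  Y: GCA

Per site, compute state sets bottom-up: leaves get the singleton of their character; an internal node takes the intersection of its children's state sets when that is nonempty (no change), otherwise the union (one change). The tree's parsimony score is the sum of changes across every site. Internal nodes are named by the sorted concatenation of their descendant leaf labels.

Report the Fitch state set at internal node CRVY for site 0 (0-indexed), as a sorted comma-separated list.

A,C,G,T

[col 0] CY: children C:{T}, Y:{G} ∪→ {G,T}; cost 1
[col 0] RV: children R:{A}, V:{C} ∪→ {A,C}; cost 1
[col 0] CRVY: children CY:{G,T}, RV:{A,C} ∪→ {A,C,G,T}; cost 1
[col 1] CY: children C:{T}, Y:{C} ∪→ {C,T}; cost 1
[col 1] RV: children R:{C}, V:{G} ∪→ {C,G}; cost 1
[col 1] CRVY: children CY:{C,T}, RV:{C,G} ∩→ {C}; cost 0
[col 2] CY: children C:{G}, Y:{A} ∪→ {A,G}; cost 1
[col 2] RV: children R:{T}, V:{T} ∩→ {T}; cost 0
[col 2] CRVY: children CY:{A,G}, RV:{T} ∪→ {A,G,T}; cost 1
per-site changes: [3, 2, 2]; total = 7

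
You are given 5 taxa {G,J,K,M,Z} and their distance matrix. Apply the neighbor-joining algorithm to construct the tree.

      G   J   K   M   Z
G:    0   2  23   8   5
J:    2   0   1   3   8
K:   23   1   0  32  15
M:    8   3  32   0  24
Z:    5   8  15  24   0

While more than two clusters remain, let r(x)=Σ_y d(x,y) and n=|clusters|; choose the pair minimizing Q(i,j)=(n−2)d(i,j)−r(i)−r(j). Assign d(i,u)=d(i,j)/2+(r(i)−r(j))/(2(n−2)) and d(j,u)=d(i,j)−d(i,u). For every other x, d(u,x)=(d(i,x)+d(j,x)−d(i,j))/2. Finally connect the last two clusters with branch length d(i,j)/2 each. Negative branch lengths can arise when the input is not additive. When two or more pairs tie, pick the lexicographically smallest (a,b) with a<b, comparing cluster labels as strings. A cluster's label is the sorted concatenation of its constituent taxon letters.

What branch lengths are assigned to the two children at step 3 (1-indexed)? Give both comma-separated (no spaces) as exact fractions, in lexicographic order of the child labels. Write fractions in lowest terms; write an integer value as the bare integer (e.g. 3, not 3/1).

5,11/2

iteration 1: select J,K (d=1, Q=-82); attach at lengths (-9, 10); label the merged cluster JK
  updated: d(G,JK)=12, d(JK,M)=17, d(JK,Z)=11
iteration 2: select G,M (d=8, Q=-58); attach at lengths (-2, 10); label the merged cluster GM
  updated: d(GM,JK)=21/2, d(GM,Z)=21/2
iteration 3: select GM,JK (d=21/2, Q=-32); attach at lengths (5, 11/2); label the merged cluster GJKM
  updated: d(GJKM,Z)=11/2
iteration 4: select GJKM,Z (d=11/2); attach at lengths (11/4, 11/4); label the merged cluster GJKMZ
final tree: (((G:-2,M:10):5,(J:-9,K:10):11/2):11/4,Z:11/4)
total length: 25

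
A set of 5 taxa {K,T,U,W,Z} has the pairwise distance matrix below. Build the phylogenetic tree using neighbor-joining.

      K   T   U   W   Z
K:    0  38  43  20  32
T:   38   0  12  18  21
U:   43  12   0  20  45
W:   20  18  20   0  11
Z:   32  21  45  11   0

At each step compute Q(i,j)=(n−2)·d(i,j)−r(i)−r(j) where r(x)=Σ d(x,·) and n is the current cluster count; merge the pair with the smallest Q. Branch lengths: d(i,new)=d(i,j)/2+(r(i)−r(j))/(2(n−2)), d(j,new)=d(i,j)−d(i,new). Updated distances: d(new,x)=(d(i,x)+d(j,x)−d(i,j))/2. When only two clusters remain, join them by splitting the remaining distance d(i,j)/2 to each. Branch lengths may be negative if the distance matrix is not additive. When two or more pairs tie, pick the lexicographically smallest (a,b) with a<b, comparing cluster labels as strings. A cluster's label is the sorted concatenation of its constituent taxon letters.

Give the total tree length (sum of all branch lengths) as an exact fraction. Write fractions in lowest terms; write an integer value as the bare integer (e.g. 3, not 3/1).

step 1: merge (T,U) at d=12, Q=-173; branch lengths T→5/6, U→67/6; new cluster TU
  updated: d(K,TU)=69/2, d(TU,W)=13, d(TU,Z)=27
step 2: merge (K,Z) at d=32, Q=-185/2; branch lengths K→161/8, Z→95/8; new cluster KZ
  updated: d(KZ,TU)=59/4, d(KZ,W)=-1/2
step 3: merge (KZ,TU) at d=59/4, Q=-109/4; branch lengths KZ→5/8, TU→113/8; new cluster KTUZ
  updated: d(KTUZ,W)=-9/8
step 4: merge (KTUZ,W) at d=-9/8; branch lengths KTUZ→-9/16, W→-9/16; new cluster KTUWZ
final tree: (((K:161/8,Z:95/8):5/8,(T:5/6,U:67/6):113/8):-9/16,W:-9/16)
total length: 461/8

461/8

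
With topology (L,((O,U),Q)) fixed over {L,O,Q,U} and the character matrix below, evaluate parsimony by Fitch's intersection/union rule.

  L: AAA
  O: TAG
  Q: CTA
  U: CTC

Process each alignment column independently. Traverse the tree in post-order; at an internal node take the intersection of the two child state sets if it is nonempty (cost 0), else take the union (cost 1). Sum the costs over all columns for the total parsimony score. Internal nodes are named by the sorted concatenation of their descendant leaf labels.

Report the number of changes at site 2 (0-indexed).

OU@0: {T} ∪ {C} = {C,T} (union, +1)
OQU@0: {C,T} ∩ {C} = {C} (intersection, +0)
LOQU@0: {A} ∪ {C} = {A,C} (union, +1)
OU@1: {A} ∪ {T} = {A,T} (union, +1)
OQU@1: {A,T} ∩ {T} = {T} (intersection, +0)
LOQU@1: {A} ∪ {T} = {A,T} (union, +1)
OU@2: {G} ∪ {C} = {C,G} (union, +1)
OQU@2: {C,G} ∪ {A} = {A,C,G} (union, +1)
LOQU@2: {A} ∩ {A,C,G} = {A} (intersection, +0)
per-site changes: [2, 2, 2]; total = 6

2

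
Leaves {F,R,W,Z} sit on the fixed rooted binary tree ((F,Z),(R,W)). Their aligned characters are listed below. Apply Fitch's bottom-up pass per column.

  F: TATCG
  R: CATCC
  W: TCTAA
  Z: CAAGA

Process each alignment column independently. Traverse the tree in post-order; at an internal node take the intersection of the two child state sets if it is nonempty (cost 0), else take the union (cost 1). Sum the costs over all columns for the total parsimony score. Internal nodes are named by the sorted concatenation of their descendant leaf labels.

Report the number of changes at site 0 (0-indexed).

2

[col 0] FZ: children F:{T}, Z:{C} ∪→ {C,T}; cost 1
[col 0] RW: children R:{C}, W:{T} ∪→ {C,T}; cost 1
[col 0] FRWZ: children FZ:{C,T}, RW:{C,T} ∩→ {C,T}; cost 0
[col 1] FZ: children F:{A}, Z:{A} ∩→ {A}; cost 0
[col 1] RW: children R:{A}, W:{C} ∪→ {A,C}; cost 1
[col 1] FRWZ: children FZ:{A}, RW:{A,C} ∩→ {A}; cost 0
[col 2] FZ: children F:{T}, Z:{A} ∪→ {A,T}; cost 1
[col 2] RW: children R:{T}, W:{T} ∩→ {T}; cost 0
[col 2] FRWZ: children FZ:{A,T}, RW:{T} ∩→ {T}; cost 0
[col 3] FZ: children F:{C}, Z:{G} ∪→ {C,G}; cost 1
[col 3] RW: children R:{C}, W:{A} ∪→ {A,C}; cost 1
[col 3] FRWZ: children FZ:{C,G}, RW:{A,C} ∩→ {C}; cost 0
[col 4] FZ: children F:{G}, Z:{A} ∪→ {A,G}; cost 1
[col 4] RW: children R:{C}, W:{A} ∪→ {A,C}; cost 1
[col 4] FRWZ: children FZ:{A,G}, RW:{A,C} ∩→ {A}; cost 0
per-site changes: [2, 1, 1, 2, 2]; total = 8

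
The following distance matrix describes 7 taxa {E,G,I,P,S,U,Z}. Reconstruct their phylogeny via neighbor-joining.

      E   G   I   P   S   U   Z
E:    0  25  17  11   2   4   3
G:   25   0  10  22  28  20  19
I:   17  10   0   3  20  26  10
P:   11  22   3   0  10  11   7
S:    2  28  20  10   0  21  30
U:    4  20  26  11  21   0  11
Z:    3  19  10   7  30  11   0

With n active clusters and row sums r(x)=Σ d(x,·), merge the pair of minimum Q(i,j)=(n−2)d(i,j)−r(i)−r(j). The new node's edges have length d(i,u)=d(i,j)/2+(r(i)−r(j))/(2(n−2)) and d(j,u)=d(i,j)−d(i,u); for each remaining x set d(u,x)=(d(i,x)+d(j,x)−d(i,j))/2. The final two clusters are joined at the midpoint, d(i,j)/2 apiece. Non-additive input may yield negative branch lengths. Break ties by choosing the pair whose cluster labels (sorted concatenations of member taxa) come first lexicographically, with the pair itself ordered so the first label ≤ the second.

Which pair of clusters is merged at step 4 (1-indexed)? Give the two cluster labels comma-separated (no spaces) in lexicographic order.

step 1: merge (E,S) at d=2, Q=-163; branch lengths E→-39/10, S→59/10; new cluster ES
  updated: d(ES,G)=51/2, d(ES,I)=35/2, d(ES,P)=19/2, d(ES,U)=23/2, d(ES,Z)=31/2
step 2: merge (G,I) at d=10, Q=-123; branch lengths G→35/4, I→5/4; new cluster GI
  updated: d(ES,GI)=33/2, d(GI,P)=15/2, d(GI,U)=18, d(GI,Z)=19/2
step 3: merge (ES,U) at d=23/2, Q=-70; branch lengths ES→6, U→11/2; new cluster ESU
  updated: d(ESU,GI)=23/2, d(ESU,P)=9/2, d(ESU,Z)=15/2
step 4: merge (ESU,P) at d=9/2, Q=-67/2; branch lengths ESU→27/8, P→9/8; new cluster EPSU
  updated: d(EPSU,GI)=29/4, d(EPSU,Z)=5
step 5: merge (EPSU,GI) at d=29/4, Q=-87/4; branch lengths EPSU→11/8, GI→47/8; new cluster EGIPSU
  updated: d(EGIPSU,Z)=29/8
step 6: merge (EGIPSU,Z) at d=29/8; branch lengths EGIPSU→29/16, Z→29/16; new cluster EGIPSUZ
final tree: (((((E:-39/10,S:59/10):6,U:11/2):27/8,P:9/8):11/8,(G:35/4,I:5/4):47/8):29/16,Z:29/16)
total length: 311/8

ESU,P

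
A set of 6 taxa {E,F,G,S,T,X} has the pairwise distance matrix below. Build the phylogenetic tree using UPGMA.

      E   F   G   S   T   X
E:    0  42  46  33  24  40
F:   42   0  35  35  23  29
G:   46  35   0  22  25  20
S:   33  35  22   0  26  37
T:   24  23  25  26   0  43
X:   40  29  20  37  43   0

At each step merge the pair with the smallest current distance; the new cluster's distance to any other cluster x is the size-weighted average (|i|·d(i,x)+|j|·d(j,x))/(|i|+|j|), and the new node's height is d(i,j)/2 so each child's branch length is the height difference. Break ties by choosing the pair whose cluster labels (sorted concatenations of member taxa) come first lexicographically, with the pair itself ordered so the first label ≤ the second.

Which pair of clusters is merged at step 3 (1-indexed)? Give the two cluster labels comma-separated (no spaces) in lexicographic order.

step 1: merge (G,X) at d=20; branch lengths G→10, X→10; new cluster GX
  updated: d(E,GX)=43, d(F,GX)=32, d(GX,S)=59/2, d(GX,T)=34
step 2: merge (F,T) at d=23; branch lengths F→23/2, T→23/2; new cluster FT
  updated: d(E,FT)=33, d(FT,GX)=33, d(FT,S)=61/2
step 3: merge (GX,S) at d=59/2; branch lengths GX→19/4, S→59/4; new cluster GSX
  updated: d(E,GSX)=119/3, d(FT,GSX)=193/6
step 4: merge (FT,GSX) at d=193/6; branch lengths FT→55/12, GSX→4/3; new cluster FGSTX
  updated: d(E,FGSTX)=37
step 5: merge (E,FGSTX) at d=37; branch lengths E→37/2, FGSTX→29/12; new cluster EFGSTX
final tree: (E:37/2,((F:23/2,T:23/2):55/12,((G:10,X:10):19/4,S:59/4):4/3):29/12)
total length: 268/3

GX,S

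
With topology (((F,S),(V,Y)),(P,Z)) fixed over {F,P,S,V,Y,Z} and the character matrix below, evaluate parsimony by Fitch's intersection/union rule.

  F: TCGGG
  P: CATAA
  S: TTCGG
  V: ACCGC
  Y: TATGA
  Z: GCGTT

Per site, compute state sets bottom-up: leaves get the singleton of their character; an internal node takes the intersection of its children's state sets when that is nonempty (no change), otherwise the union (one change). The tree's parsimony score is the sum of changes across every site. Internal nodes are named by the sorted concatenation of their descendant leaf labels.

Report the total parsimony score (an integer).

15

site 0, node FS: F={T} ∩ S={T} → {T} (+0)
site 0, node VY: V={A} ∪ Y={T} → {A,T} (+1)
site 0, node FSVY: FS={T} ∩ VY={A,T} → {T} (+0)
site 0, node PZ: P={C} ∪ Z={G} → {C,G} (+1)
site 0, node FPSVYZ: FSVY={T} ∪ PZ={C,G} → {C,G,T} (+1)
site 1, node FS: F={C} ∪ S={T} → {C,T} (+1)
site 1, node VY: V={C} ∪ Y={A} → {A,C} (+1)
site 1, node FSVY: FS={C,T} ∩ VY={A,C} → {C} (+0)
site 1, node PZ: P={A} ∪ Z={C} → {A,C} (+1)
site 1, node FPSVYZ: FSVY={C} ∩ PZ={A,C} → {C} (+0)
site 2, node FS: F={G} ∪ S={C} → {C,G} (+1)
site 2, node VY: V={C} ∪ Y={T} → {C,T} (+1)
site 2, node FSVY: FS={C,G} ∩ VY={C,T} → {C} (+0)
site 2, node PZ: P={T} ∪ Z={G} → {G,T} (+1)
site 2, node FPSVYZ: FSVY={C} ∪ PZ={G,T} → {C,G,T} (+1)
site 3, node FS: F={G} ∩ S={G} → {G} (+0)
site 3, node VY: V={G} ∩ Y={G} → {G} (+0)
site 3, node FSVY: FS={G} ∩ VY={G} → {G} (+0)
site 3, node PZ: P={A} ∪ Z={T} → {A,T} (+1)
site 3, node FPSVYZ: FSVY={G} ∪ PZ={A,T} → {A,G,T} (+1)
site 4, node FS: F={G} ∩ S={G} → {G} (+0)
site 4, node VY: V={C} ∪ Y={A} → {A,C} (+1)
site 4, node FSVY: FS={G} ∪ VY={A,C} → {A,C,G} (+1)
site 4, node PZ: P={A} ∪ Z={T} → {A,T} (+1)
site 4, node FPSVYZ: FSVY={A,C,G} ∩ PZ={A,T} → {A} (+0)
per-site changes: [3, 3, 4, 2, 3]; total = 15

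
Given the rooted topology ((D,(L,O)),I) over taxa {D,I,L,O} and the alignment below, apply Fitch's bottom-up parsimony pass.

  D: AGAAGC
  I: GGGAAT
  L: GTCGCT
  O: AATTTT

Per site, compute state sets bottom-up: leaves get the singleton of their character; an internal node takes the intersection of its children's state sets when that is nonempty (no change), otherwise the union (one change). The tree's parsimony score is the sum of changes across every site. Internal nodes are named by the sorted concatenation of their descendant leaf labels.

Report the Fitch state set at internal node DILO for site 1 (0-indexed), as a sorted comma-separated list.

LO@0: {G} ∪ {A} = {A,G} (union, +1)
DLO@0: {A} ∩ {A,G} = {A} (intersection, +0)
DILO@0: {A} ∪ {G} = {A,G} (union, +1)
LO@1: {T} ∪ {A} = {A,T} (union, +1)
DLO@1: {G} ∪ {A,T} = {A,G,T} (union, +1)
DILO@1: {A,G,T} ∩ {G} = {G} (intersection, +0)
LO@2: {C} ∪ {T} = {C,T} (union, +1)
DLO@2: {A} ∪ {C,T} = {A,C,T} (union, +1)
DILO@2: {A,C,T} ∪ {G} = {A,C,G,T} (union, +1)
LO@3: {G} ∪ {T} = {G,T} (union, +1)
DLO@3: {A} ∪ {G,T} = {A,G,T} (union, +1)
DILO@3: {A,G,T} ∩ {A} = {A} (intersection, +0)
LO@4: {C} ∪ {T} = {C,T} (union, +1)
DLO@4: {G} ∪ {C,T} = {C,G,T} (union, +1)
DILO@4: {C,G,T} ∪ {A} = {A,C,G,T} (union, +1)
LO@5: {T} ∩ {T} = {T} (intersection, +0)
DLO@5: {C} ∪ {T} = {C,T} (union, +1)
DILO@5: {C,T} ∩ {T} = {T} (intersection, +0)
per-site changes: [2, 2, 3, 2, 3, 1]; total = 13

G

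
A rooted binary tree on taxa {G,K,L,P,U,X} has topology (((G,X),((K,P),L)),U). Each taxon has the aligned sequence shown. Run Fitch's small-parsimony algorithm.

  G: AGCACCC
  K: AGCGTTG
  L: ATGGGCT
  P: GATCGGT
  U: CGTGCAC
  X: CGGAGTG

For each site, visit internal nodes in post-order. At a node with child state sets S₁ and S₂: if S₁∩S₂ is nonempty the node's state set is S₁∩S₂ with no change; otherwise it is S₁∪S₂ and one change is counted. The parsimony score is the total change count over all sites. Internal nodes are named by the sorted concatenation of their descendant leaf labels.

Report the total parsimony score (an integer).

[col 0] GX: children G:{A}, X:{C} ∪→ {A,C}; cost 1
[col 0] KP: children K:{A}, P:{G} ∪→ {A,G}; cost 1
[col 0] KLP: children KP:{A,G}, L:{A} ∩→ {A}; cost 0
[col 0] GKLPX: children GX:{A,C}, KLP:{A} ∩→ {A}; cost 0
[col 0] GKLPUX: children GKLPX:{A}, U:{C} ∪→ {A,C}; cost 1
[col 1] GX: children G:{G}, X:{G} ∩→ {G}; cost 0
[col 1] KP: children K:{G}, P:{A} ∪→ {A,G}; cost 1
[col 1] KLP: children KP:{A,G}, L:{T} ∪→ {A,G,T}; cost 1
[col 1] GKLPX: children GX:{G}, KLP:{A,G,T} ∩→ {G}; cost 0
[col 1] GKLPUX: children GKLPX:{G}, U:{G} ∩→ {G}; cost 0
[col 2] GX: children G:{C}, X:{G} ∪→ {C,G}; cost 1
[col 2] KP: children K:{C}, P:{T} ∪→ {C,T}; cost 1
[col 2] KLP: children KP:{C,T}, L:{G} ∪→ {C,G,T}; cost 1
[col 2] GKLPX: children GX:{C,G}, KLP:{C,G,T} ∩→ {C,G}; cost 0
[col 2] GKLPUX: children GKLPX:{C,G}, U:{T} ∪→ {C,G,T}; cost 1
[col 3] GX: children G:{A}, X:{A} ∩→ {A}; cost 0
[col 3] KP: children K:{G}, P:{C} ∪→ {C,G}; cost 1
[col 3] KLP: children KP:{C,G}, L:{G} ∩→ {G}; cost 0
[col 3] GKLPX: children GX:{A}, KLP:{G} ∪→ {A,G}; cost 1
[col 3] GKLPUX: children GKLPX:{A,G}, U:{G} ∩→ {G}; cost 0
[col 4] GX: children G:{C}, X:{G} ∪→ {C,G}; cost 1
[col 4] KP: children K:{T}, P:{G} ∪→ {G,T}; cost 1
[col 4] KLP: children KP:{G,T}, L:{G} ∩→ {G}; cost 0
[col 4] GKLPX: children GX:{C,G}, KLP:{G} ∩→ {G}; cost 0
[col 4] GKLPUX: children GKLPX:{G}, U:{C} ∪→ {C,G}; cost 1
[col 5] GX: children G:{C}, X:{T} ∪→ {C,T}; cost 1
[col 5] KP: children K:{T}, P:{G} ∪→ {G,T}; cost 1
[col 5] KLP: children KP:{G,T}, L:{C} ∪→ {C,G,T}; cost 1
[col 5] GKLPX: children GX:{C,T}, KLP:{C,G,T} ∩→ {C,T}; cost 0
[col 5] GKLPUX: children GKLPX:{C,T}, U:{A} ∪→ {A,C,T}; cost 1
[col 6] GX: children G:{C}, X:{G} ∪→ {C,G}; cost 1
[col 6] KP: children K:{G}, P:{T} ∪→ {G,T}; cost 1
[col 6] KLP: children KP:{G,T}, L:{T} ∩→ {T}; cost 0
[col 6] GKLPX: children GX:{C,G}, KLP:{T} ∪→ {C,G,T}; cost 1
[col 6] GKLPUX: children GKLPX:{C,G,T}, U:{C} ∩→ {C}; cost 0
per-site changes: [3, 2, 4, 2, 3, 4, 3]; total = 21

21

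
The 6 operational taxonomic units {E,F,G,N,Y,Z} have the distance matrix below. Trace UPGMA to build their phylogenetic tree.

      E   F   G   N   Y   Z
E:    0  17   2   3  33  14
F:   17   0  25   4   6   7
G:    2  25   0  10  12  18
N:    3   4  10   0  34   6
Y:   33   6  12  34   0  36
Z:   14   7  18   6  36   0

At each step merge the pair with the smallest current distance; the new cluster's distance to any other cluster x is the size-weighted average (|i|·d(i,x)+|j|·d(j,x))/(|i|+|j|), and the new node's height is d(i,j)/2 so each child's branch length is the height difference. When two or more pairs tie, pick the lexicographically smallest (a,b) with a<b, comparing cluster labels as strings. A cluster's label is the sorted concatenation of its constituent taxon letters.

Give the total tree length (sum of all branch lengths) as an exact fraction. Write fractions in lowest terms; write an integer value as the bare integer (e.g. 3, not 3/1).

step 1: merge (E,G) at d=2; branch lengths E→1, G→1; new cluster EG
  updated: d(EG,F)=21, d(EG,N)=13/2, d(EG,Y)=45/2, d(EG,Z)=16
step 2: merge (F,N) at d=4; branch lengths F→2, N→2; new cluster FN
  updated: d(EG,FN)=55/4, d(FN,Y)=20, d(FN,Z)=13/2
step 3: merge (FN,Z) at d=13/2; branch lengths FN→5/4, Z→13/4; new cluster FNZ
  updated: d(EG,FNZ)=29/2, d(FNZ,Y)=76/3
step 4: merge (EG,FNZ) at d=29/2; branch lengths EG→25/4, FNZ→4; new cluster EFGNZ
  updated: d(EFGNZ,Y)=121/5
step 5: merge (EFGNZ,Y) at d=121/5; branch lengths EFGNZ→97/20, Y→121/10; new cluster EFGNYZ
final tree: (((E:1,G:1):25/4,((F:2,N:2):5/4,Z:13/4):4):97/20,Y:121/10)
total length: 377/10

377/10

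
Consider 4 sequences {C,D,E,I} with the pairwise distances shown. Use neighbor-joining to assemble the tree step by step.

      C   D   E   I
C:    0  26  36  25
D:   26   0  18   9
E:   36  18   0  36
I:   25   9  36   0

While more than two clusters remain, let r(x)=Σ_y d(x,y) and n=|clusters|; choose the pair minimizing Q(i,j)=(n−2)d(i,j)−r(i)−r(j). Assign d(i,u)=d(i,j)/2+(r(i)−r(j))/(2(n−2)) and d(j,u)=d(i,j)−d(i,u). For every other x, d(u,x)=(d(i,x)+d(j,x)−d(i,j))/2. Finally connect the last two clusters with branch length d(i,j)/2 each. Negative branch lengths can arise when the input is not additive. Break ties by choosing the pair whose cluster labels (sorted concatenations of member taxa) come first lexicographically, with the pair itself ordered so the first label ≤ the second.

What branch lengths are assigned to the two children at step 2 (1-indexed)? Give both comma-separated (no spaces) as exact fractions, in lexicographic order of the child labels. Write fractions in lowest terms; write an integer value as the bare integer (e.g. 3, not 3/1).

1. join C+I (d=25, Q=-107) ⇒ CI; edges |C|=67/4, |I|=33/4
  updated: d(CI,D)=5, d(CI,E)=47/2
2. join CI+D (d=5, Q=-93/2) ⇒ CDI; edges |CI|=21/4, |D|=-1/4
  updated: d(CDI,E)=73/4
3. join CDI+E (d=73/4) ⇒ CDEI; edges |CDI|=73/8, |E|=73/8
final tree: (((C:67/4,I:33/4):21/4,D:-1/4):73/8,E:73/8)
total length: 193/4

21/4,-1/4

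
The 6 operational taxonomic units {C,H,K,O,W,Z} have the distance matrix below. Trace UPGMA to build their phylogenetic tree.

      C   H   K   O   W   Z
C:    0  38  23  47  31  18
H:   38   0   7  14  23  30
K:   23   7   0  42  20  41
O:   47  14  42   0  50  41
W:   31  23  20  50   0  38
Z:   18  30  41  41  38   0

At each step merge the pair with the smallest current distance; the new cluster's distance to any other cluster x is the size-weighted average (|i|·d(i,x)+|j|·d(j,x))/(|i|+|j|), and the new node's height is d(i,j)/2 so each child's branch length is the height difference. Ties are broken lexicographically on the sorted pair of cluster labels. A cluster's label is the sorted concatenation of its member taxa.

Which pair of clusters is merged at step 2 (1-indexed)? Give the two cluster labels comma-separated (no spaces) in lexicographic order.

1. join H+K (d=7) ⇒ HK; edges |H|=7/2, |K|=7/2
  updated: d(C,HK)=61/2, d(HK,O)=28, d(HK,W)=43/2, d(HK,Z)=71/2
2. join C+Z (d=18) ⇒ CZ; edges |C|=9, |Z|=9
  updated: d(CZ,HK)=33, d(CZ,O)=44, d(CZ,W)=69/2
3. join HK+W (d=43/2) ⇒ HKW; edges |HK|=29/4, |W|=43/4
  updated: d(CZ,HKW)=67/2, d(HKW,O)=106/3
4. join CZ+HKW (d=67/2) ⇒ CHKWZ; edges |CZ|=31/4, |HKW|=6
  updated: d(CHKWZ,O)=194/5
5. join CHKWZ+O (d=194/5) ⇒ CHKOWZ; edges |CHKWZ|=53/20, |O|=97/5
final tree: (((C:9,Z:9):31/4,((H:7/2,K:7/2):29/4,W:43/4):6):53/20,O:97/5)
total length: 394/5

C,Z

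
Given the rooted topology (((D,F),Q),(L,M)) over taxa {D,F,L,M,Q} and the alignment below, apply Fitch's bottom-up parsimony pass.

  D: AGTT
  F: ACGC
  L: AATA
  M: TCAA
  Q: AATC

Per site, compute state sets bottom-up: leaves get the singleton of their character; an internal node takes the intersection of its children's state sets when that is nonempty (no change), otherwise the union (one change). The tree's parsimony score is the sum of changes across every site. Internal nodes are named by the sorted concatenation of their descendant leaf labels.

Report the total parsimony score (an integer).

site 0, node DF: D={A} ∩ F={A} → {A} (+0)
site 0, node DFQ: DF={A} ∩ Q={A} → {A} (+0)
site 0, node LM: L={A} ∪ M={T} → {A,T} (+1)
site 0, node DFLMQ: DFQ={A} ∩ LM={A,T} → {A} (+0)
site 1, node DF: D={G} ∪ F={C} → {C,G} (+1)
site 1, node DFQ: DF={C,G} ∪ Q={A} → {A,C,G} (+1)
site 1, node LM: L={A} ∪ M={C} → {A,C} (+1)
site 1, node DFLMQ: DFQ={A,C,G} ∩ LM={A,C} → {A,C} (+0)
site 2, node DF: D={T} ∪ F={G} → {G,T} (+1)
site 2, node DFQ: DF={G,T} ∩ Q={T} → {T} (+0)
site 2, node LM: L={T} ∪ M={A} → {A,T} (+1)
site 2, node DFLMQ: DFQ={T} ∩ LM={A,T} → {T} (+0)
site 3, node DF: D={T} ∪ F={C} → {C,T} (+1)
site 3, node DFQ: DF={C,T} ∩ Q={C} → {C} (+0)
site 3, node LM: L={A} ∩ M={A} → {A} (+0)
site 3, node DFLMQ: DFQ={C} ∪ LM={A} → {A,C} (+1)
per-site changes: [1, 3, 2, 2]; total = 8

8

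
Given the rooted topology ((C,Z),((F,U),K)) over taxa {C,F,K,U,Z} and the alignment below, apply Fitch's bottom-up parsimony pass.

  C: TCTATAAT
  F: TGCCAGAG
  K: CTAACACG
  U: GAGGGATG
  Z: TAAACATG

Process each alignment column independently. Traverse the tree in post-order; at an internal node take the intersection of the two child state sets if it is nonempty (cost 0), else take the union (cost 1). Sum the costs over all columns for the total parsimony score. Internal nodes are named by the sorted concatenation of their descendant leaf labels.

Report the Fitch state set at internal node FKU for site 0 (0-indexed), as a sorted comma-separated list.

C,G,T

site 0, node CZ: C={T} ∩ Z={T} → {T} (+0)
site 0, node FU: F={T} ∪ U={G} → {G,T} (+1)
site 0, node FKU: FU={G,T} ∪ K={C} → {C,G,T} (+1)
site 0, node CFKUZ: CZ={T} ∩ FKU={C,G,T} → {T} (+0)
site 1, node CZ: C={C} ∪ Z={A} → {A,C} (+1)
site 1, node FU: F={G} ∪ U={A} → {A,G} (+1)
site 1, node FKU: FU={A,G} ∪ K={T} → {A,G,T} (+1)
site 1, node CFKUZ: CZ={A,C} ∩ FKU={A,G,T} → {A} (+0)
site 2, node CZ: C={T} ∪ Z={A} → {A,T} (+1)
site 2, node FU: F={C} ∪ U={G} → {C,G} (+1)
site 2, node FKU: FU={C,G} ∪ K={A} → {A,C,G} (+1)
site 2, node CFKUZ: CZ={A,T} ∩ FKU={A,C,G} → {A} (+0)
site 3, node CZ: C={A} ∩ Z={A} → {A} (+0)
site 3, node FU: F={C} ∪ U={G} → {C,G} (+1)
site 3, node FKU: FU={C,G} ∪ K={A} → {A,C,G} (+1)
site 3, node CFKUZ: CZ={A} ∩ FKU={A,C,G} → {A} (+0)
site 4, node CZ: C={T} ∪ Z={C} → {C,T} (+1)
site 4, node FU: F={A} ∪ U={G} → {A,G} (+1)
site 4, node FKU: FU={A,G} ∪ K={C} → {A,C,G} (+1)
site 4, node CFKUZ: CZ={C,T} ∩ FKU={A,C,G} → {C} (+0)
site 5, node CZ: C={A} ∩ Z={A} → {A} (+0)
site 5, node FU: F={G} ∪ U={A} → {A,G} (+1)
site 5, node FKU: FU={A,G} ∩ K={A} → {A} (+0)
site 5, node CFKUZ: CZ={A} ∩ FKU={A} → {A} (+0)
site 6, node CZ: C={A} ∪ Z={T} → {A,T} (+1)
site 6, node FU: F={A} ∪ U={T} → {A,T} (+1)
site 6, node FKU: FU={A,T} ∪ K={C} → {A,C,T} (+1)
site 6, node CFKUZ: CZ={A,T} ∩ FKU={A,C,T} → {A,T} (+0)
site 7, node CZ: C={T} ∪ Z={G} → {G,T} (+1)
site 7, node FU: F={G} ∩ U={G} → {G} (+0)
site 7, node FKU: FU={G} ∩ K={G} → {G} (+0)
site 7, node CFKUZ: CZ={G,T} ∩ FKU={G} → {G} (+0)
per-site changes: [2, 3, 3, 2, 3, 1, 3, 1]; total = 18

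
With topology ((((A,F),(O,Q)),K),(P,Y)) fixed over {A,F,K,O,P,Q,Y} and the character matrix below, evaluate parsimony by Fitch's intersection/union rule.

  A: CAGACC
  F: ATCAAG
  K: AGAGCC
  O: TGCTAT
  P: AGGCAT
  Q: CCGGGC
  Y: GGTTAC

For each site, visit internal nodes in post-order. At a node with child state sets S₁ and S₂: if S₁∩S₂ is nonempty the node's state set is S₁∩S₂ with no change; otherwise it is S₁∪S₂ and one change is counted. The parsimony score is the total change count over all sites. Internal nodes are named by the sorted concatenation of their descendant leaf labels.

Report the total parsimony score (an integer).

site 0, node AF: A={C} ∪ F={A} → {A,C} (+1)
site 0, node OQ: O={T} ∪ Q={C} → {C,T} (+1)
site 0, node AFOQ: AF={A,C} ∩ OQ={C,T} → {C} (+0)
site 0, node AFKOQ: AFOQ={C} ∪ K={A} → {A,C} (+1)
site 0, node PY: P={A} ∪ Y={G} → {A,G} (+1)
site 0, node AFKOPQY: AFKOQ={A,C} ∩ PY={A,G} → {A} (+0)
site 1, node AF: A={A} ∪ F={T} → {A,T} (+1)
site 1, node OQ: O={G} ∪ Q={C} → {C,G} (+1)
site 1, node AFOQ: AF={A,T} ∪ OQ={C,G} → {A,C,G,T} (+1)
site 1, node AFKOQ: AFOQ={A,C,G,T} ∩ K={G} → {G} (+0)
site 1, node PY: P={G} ∩ Y={G} → {G} (+0)
site 1, node AFKOPQY: AFKOQ={G} ∩ PY={G} → {G} (+0)
site 2, node AF: A={G} ∪ F={C} → {C,G} (+1)
site 2, node OQ: O={C} ∪ Q={G} → {C,G} (+1)
site 2, node AFOQ: AF={C,G} ∩ OQ={C,G} → {C,G} (+0)
site 2, node AFKOQ: AFOQ={C,G} ∪ K={A} → {A,C,G} (+1)
site 2, node PY: P={G} ∪ Y={T} → {G,T} (+1)
site 2, node AFKOPQY: AFKOQ={A,C,G} ∩ PY={G,T} → {G} (+0)
site 3, node AF: A={A} ∩ F={A} → {A} (+0)
site 3, node OQ: O={T} ∪ Q={G} → {G,T} (+1)
site 3, node AFOQ: AF={A} ∪ OQ={G,T} → {A,G,T} (+1)
site 3, node AFKOQ: AFOQ={A,G,T} ∩ K={G} → {G} (+0)
site 3, node PY: P={C} ∪ Y={T} → {C,T} (+1)
site 3, node AFKOPQY: AFKOQ={G} ∪ PY={C,T} → {C,G,T} (+1)
site 4, node AF: A={C} ∪ F={A} → {A,C} (+1)
site 4, node OQ: O={A} ∪ Q={G} → {A,G} (+1)
site 4, node AFOQ: AF={A,C} ∩ OQ={A,G} → {A} (+0)
site 4, node AFKOQ: AFOQ={A} ∪ K={C} → {A,C} (+1)
site 4, node PY: P={A} ∩ Y={A} → {A} (+0)
site 4, node AFKOPQY: AFKOQ={A,C} ∩ PY={A} → {A} (+0)
site 5, node AF: A={C} ∪ F={G} → {C,G} (+1)
site 5, node OQ: O={T} ∪ Q={C} → {C,T} (+1)
site 5, node AFOQ: AF={C,G} ∩ OQ={C,T} → {C} (+0)
site 5, node AFKOQ: AFOQ={C} ∩ K={C} → {C} (+0)
site 5, node PY: P={T} ∪ Y={C} → {C,T} (+1)
site 5, node AFKOPQY: AFKOQ={C} ∩ PY={C,T} → {C} (+0)
per-site changes: [4, 3, 4, 4, 3, 3]; total = 21

21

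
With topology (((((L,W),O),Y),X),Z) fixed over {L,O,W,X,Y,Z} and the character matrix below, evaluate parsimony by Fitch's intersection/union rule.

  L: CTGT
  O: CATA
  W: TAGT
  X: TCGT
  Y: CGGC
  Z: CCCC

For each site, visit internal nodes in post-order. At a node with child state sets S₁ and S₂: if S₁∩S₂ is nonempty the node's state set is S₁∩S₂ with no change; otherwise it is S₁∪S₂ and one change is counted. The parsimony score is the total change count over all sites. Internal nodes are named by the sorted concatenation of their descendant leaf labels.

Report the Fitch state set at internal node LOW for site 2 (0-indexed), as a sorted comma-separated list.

G,T

site 0, node LW: L={C} ∪ W={T} → {C,T} (+1)
site 0, node LOW: LW={C,T} ∩ O={C} → {C} (+0)
site 0, node LOWY: LOW={C} ∩ Y={C} → {C} (+0)
site 0, node LOWXY: LOWY={C} ∪ X={T} → {C,T} (+1)
site 0, node LOWXYZ: LOWXY={C,T} ∩ Z={C} → {C} (+0)
site 1, node LW: L={T} ∪ W={A} → {A,T} (+1)
site 1, node LOW: LW={A,T} ∩ O={A} → {A} (+0)
site 1, node LOWY: LOW={A} ∪ Y={G} → {A,G} (+1)
site 1, node LOWXY: LOWY={A,G} ∪ X={C} → {A,C,G} (+1)
site 1, node LOWXYZ: LOWXY={A,C,G} ∩ Z={C} → {C} (+0)
site 2, node LW: L={G} ∩ W={G} → {G} (+0)
site 2, node LOW: LW={G} ∪ O={T} → {G,T} (+1)
site 2, node LOWY: LOW={G,T} ∩ Y={G} → {G} (+0)
site 2, node LOWXY: LOWY={G} ∩ X={G} → {G} (+0)
site 2, node LOWXYZ: LOWXY={G} ∪ Z={C} → {C,G} (+1)
site 3, node LW: L={T} ∩ W={T} → {T} (+0)
site 3, node LOW: LW={T} ∪ O={A} → {A,T} (+1)
site 3, node LOWY: LOW={A,T} ∪ Y={C} → {A,C,T} (+1)
site 3, node LOWXY: LOWY={A,C,T} ∩ X={T} → {T} (+0)
site 3, node LOWXYZ: LOWXY={T} ∪ Z={C} → {C,T} (+1)
per-site changes: [2, 3, 2, 3]; total = 10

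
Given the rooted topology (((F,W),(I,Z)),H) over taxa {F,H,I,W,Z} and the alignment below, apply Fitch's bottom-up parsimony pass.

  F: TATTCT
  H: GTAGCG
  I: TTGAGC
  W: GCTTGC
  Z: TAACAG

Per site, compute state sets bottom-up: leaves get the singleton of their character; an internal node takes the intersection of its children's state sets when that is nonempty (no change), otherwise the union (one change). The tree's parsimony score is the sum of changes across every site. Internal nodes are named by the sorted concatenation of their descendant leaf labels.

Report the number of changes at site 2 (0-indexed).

2

FW@0: {T} ∪ {G} = {G,T} (union, +1)
IZ@0: {T} ∩ {T} = {T} (intersection, +0)
FIWZ@0: {G,T} ∩ {T} = {T} (intersection, +0)
FHIWZ@0: {T} ∪ {G} = {G,T} (union, +1)
FW@1: {A} ∪ {C} = {A,C} (union, +1)
IZ@1: {T} ∪ {A} = {A,T} (union, +1)
FIWZ@1: {A,C} ∩ {A,T} = {A} (intersection, +0)
FHIWZ@1: {A} ∪ {T} = {A,T} (union, +1)
FW@2: {T} ∩ {T} = {T} (intersection, +0)
IZ@2: {G} ∪ {A} = {A,G} (union, +1)
FIWZ@2: {T} ∪ {A,G} = {A,G,T} (union, +1)
FHIWZ@2: {A,G,T} ∩ {A} = {A} (intersection, +0)
FW@3: {T} ∩ {T} = {T} (intersection, +0)
IZ@3: {A} ∪ {C} = {A,C} (union, +1)
FIWZ@3: {T} ∪ {A,C} = {A,C,T} (union, +1)
FHIWZ@3: {A,C,T} ∪ {G} = {A,C,G,T} (union, +1)
FW@4: {C} ∪ {G} = {C,G} (union, +1)
IZ@4: {G} ∪ {A} = {A,G} (union, +1)
FIWZ@4: {C,G} ∩ {A,G} = {G} (intersection, +0)
FHIWZ@4: {G} ∪ {C} = {C,G} (union, +1)
FW@5: {T} ∪ {C} = {C,T} (union, +1)
IZ@5: {C} ∪ {G} = {C,G} (union, +1)
FIWZ@5: {C,T} ∩ {C,G} = {C} (intersection, +0)
FHIWZ@5: {C} ∪ {G} = {C,G} (union, +1)
per-site changes: [2, 3, 2, 3, 3, 3]; total = 16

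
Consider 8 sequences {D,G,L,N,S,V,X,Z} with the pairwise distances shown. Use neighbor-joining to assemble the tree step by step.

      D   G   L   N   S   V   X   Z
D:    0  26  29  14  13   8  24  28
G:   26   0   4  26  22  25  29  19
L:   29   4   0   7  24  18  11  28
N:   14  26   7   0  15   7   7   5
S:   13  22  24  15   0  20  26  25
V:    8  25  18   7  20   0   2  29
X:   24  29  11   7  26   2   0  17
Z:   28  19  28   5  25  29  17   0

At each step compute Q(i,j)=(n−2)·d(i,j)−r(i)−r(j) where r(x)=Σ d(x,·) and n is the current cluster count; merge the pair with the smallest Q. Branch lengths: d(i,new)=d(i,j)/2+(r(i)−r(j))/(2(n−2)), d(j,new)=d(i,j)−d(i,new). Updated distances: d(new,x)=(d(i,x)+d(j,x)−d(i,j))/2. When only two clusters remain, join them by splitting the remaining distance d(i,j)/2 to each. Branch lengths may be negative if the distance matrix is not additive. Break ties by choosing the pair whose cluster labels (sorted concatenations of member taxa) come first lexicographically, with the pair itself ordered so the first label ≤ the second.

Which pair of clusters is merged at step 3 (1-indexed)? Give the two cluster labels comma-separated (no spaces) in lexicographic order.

D,S

step 1: merge (G,L) at d=4, Q=-248; branch lengths G→9/2, L→-1/2; new cluster GL
  updated: d(D,GL)=51/2, d(GL,N)=29/2, d(GL,S)=21, d(GL,V)=39/2, d(GL,X)=18, d(GL,Z)=43/2
step 2: merge (V,X) at d=2, Q=-339/2; branch lengths V→3/20, X→37/20; new cluster VX
  updated: d(D,VX)=15, d(GL,VX)=71/4, d(N,VX)=6, d(S,VX)=22, d(VX,Z)=22
step 3: merge (D,S) at d=13, Q=-279/2; branch lengths D→103/16, S→105/16; new cluster DS
  updated: d(DS,GL)=67/4, d(DS,N)=8, d(DS,VX)=12, d(DS,Z)=20
step 4: merge (N,Z) at d=5, Q=-87; branch lengths N→-10/3, Z→25/3; new cluster NZ
  updated: d(DS,NZ)=23/2, d(GL,NZ)=31/2, d(NZ,VX)=23/2
step 5: merge (DS,VX) at d=12, Q=-115/2; branch lengths DS→23/4, VX→25/4; new cluster DSVX
  updated: d(DSVX,GL)=45/4, d(DSVX,NZ)=11/2
step 6: merge (DSVX,GL) at d=45/4, Q=-129/4; branch lengths DSVX→5/8, GL→85/8; new cluster DGLSVX
  updated: d(DGLSVX,NZ)=39/8
step 7: merge (DGLSVX,NZ) at d=39/8; branch lengths DGLSVX→39/16, NZ→39/16; new cluster DGLNSVXZ
final tree: ((((D:103/16,S:105/16):23/4,(V:3/20,X:37/20):25/4):5/8,(G:9/2,L:-1/2):85/8):39/16,(N:-10/3,Z:25/3):39/16)
total length: 417/8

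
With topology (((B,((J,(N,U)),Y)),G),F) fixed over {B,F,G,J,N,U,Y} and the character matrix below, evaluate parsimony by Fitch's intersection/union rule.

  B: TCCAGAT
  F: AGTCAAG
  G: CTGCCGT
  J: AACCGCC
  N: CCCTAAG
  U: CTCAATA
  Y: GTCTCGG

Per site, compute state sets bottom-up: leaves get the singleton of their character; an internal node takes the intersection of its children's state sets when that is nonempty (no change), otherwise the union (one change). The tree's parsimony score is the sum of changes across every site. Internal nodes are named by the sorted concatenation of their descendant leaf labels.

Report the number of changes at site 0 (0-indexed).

4

site 0, node NU: N={C} ∩ U={C} → {C} (+0)
site 0, node JNU: J={A} ∪ NU={C} → {A,C} (+1)
site 0, node JNUY: JNU={A,C} ∪ Y={G} → {A,C,G} (+1)
site 0, node BJNUY: B={T} ∪ JNUY={A,C,G} → {A,C,G,T} (+1)
site 0, node BGJNUY: BJNUY={A,C,G,T} ∩ G={C} → {C} (+0)
site 0, node BFGJNUY: BGJNUY={C} ∪ F={A} → {A,C} (+1)
site 1, node NU: N={C} ∪ U={T} → {C,T} (+1)
site 1, node JNU: J={A} ∪ NU={C,T} → {A,C,T} (+1)
site 1, node JNUY: JNU={A,C,T} ∩ Y={T} → {T} (+0)
site 1, node BJNUY: B={C} ∪ JNUY={T} → {C,T} (+1)
site 1, node BGJNUY: BJNUY={C,T} ∩ G={T} → {T} (+0)
site 1, node BFGJNUY: BGJNUY={T} ∪ F={G} → {G,T} (+1)
site 2, node NU: N={C} ∩ U={C} → {C} (+0)
site 2, node JNU: J={C} ∩ NU={C} → {C} (+0)
site 2, node JNUY: JNU={C} ∩ Y={C} → {C} (+0)
site 2, node BJNUY: B={C} ∩ JNUY={C} → {C} (+0)
site 2, node BGJNUY: BJNUY={C} ∪ G={G} → {C,G} (+1)
site 2, node BFGJNUY: BGJNUY={C,G} ∪ F={T} → {C,G,T} (+1)
site 3, node NU: N={T} ∪ U={A} → {A,T} (+1)
site 3, node JNU: J={C} ∪ NU={A,T} → {A,C,T} (+1)
site 3, node JNUY: JNU={A,C,T} ∩ Y={T} → {T} (+0)
site 3, node BJNUY: B={A} ∪ JNUY={T} → {A,T} (+1)
site 3, node BGJNUY: BJNUY={A,T} ∪ G={C} → {A,C,T} (+1)
site 3, node BFGJNUY: BGJNUY={A,C,T} ∩ F={C} → {C} (+0)
site 4, node NU: N={A} ∩ U={A} → {A} (+0)
site 4, node JNU: J={G} ∪ NU={A} → {A,G} (+1)
site 4, node JNUY: JNU={A,G} ∪ Y={C} → {A,C,G} (+1)
site 4, node BJNUY: B={G} ∩ JNUY={A,C,G} → {G} (+0)
site 4, node BGJNUY: BJNUY={G} ∪ G={C} → {C,G} (+1)
site 4, node BFGJNUY: BGJNUY={C,G} ∪ F={A} → {A,C,G} (+1)
site 5, node NU: N={A} ∪ U={T} → {A,T} (+1)
site 5, node JNU: J={C} ∪ NU={A,T} → {A,C,T} (+1)
site 5, node JNUY: JNU={A,C,T} ∪ Y={G} → {A,C,G,T} (+1)
site 5, node BJNUY: B={A} ∩ JNUY={A,C,G,T} → {A} (+0)
site 5, node BGJNUY: BJNUY={A} ∪ G={G} → {A,G} (+1)
site 5, node BFGJNUY: BGJNUY={A,G} ∩ F={A} → {A} (+0)
site 6, node NU: N={G} ∪ U={A} → {A,G} (+1)
site 6, node JNU: J={C} ∪ NU={A,G} → {A,C,G} (+1)
site 6, node JNUY: JNU={A,C,G} ∩ Y={G} → {G} (+0)
site 6, node BJNUY: B={T} ∪ JNUY={G} → {G,T} (+1)
site 6, node BGJNUY: BJNUY={G,T} ∩ G={T} → {T} (+0)
site 6, node BFGJNUY: BGJNUY={T} ∪ F={G} → {G,T} (+1)
per-site changes: [4, 4, 2, 4, 4, 4, 4]; total = 26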